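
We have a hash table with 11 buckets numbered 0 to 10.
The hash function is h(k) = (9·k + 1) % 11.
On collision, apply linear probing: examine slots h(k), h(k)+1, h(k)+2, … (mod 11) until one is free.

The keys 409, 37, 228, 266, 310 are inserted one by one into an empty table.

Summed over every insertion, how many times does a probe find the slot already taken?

3

Insert 409: h=8, slot 8 empty → index 8.
Insert 37: h=4, slot 4 empty → index 4.
Insert 228: h=7, slot 7 empty → index 7.
Insert 266: h=8, slot 8 occupied → index 9.
Insert 310: h=8, slots 8,9 occupied → index 10.
Table: [_, _, _, _, 37, _, _, 228, 409, 266, 310]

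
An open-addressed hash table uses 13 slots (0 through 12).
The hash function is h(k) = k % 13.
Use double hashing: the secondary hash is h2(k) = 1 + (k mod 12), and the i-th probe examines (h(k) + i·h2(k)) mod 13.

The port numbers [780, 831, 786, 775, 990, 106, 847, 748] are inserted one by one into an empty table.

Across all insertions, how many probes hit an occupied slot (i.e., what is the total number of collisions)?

3

Insert 780: h=0, slot 0 empty → index 0.
Insert 831: h=12, slot 12 empty → index 12.
Insert 786: h=6, slot 6 empty → index 6.
Insert 775: h=8, slot 8 empty → index 8.
Insert 990: h=2, slot 2 empty → index 2.
Insert 106: h=2, h2=11, slots 2,0 occupied → index 11.
Insert 847: h=2, h2=8, slot 2 occupied → index 10.
Insert 748: h=7, slot 7 empty → index 7.
Table: [780, ∅, 990, ∅, ∅, ∅, 786, 748, 775, ∅, 847, 106, 831]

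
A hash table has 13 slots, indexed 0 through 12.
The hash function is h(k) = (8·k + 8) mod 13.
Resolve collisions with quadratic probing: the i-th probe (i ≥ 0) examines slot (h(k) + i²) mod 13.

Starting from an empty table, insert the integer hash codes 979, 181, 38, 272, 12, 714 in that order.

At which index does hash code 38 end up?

Insert 979: h=1, slot 1 empty → index 1.
Insert 181: h=0, slot 0 empty → index 0.
Insert 38: h=0, slots 0,1 occupied → index 4.
Insert 272: h=0, slots 0,1,4 occupied → index 9.
Insert 12: h=0, slots 0,1,4,9 occupied → index 3.
Insert 714: h=0, slots 0,1,4,9,3 occupied → index 12.
Table: [181, 979, -, 12, 38, -, -, -, -, 272, -, -, 714]

4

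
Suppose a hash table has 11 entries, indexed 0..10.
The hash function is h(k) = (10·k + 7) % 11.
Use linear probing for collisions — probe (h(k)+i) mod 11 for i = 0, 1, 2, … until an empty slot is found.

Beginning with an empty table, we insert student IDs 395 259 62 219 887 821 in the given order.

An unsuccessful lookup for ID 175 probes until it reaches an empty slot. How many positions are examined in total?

3

395: h=8 -> slot 8
259: h=1 -> slot 1
62: h=0 -> slot 0
219: h=8, probe 8,9 -> slot 9
887: h=0, probe 0,1,2 -> slot 2
821: h=0, probe 0,1,2,3 -> slot 3
Table: [62, 259, 887, 821, —, —, —, —, 395, 219, —]
Lookup 175: h=8, probe 8,9,10 → slot 10 empty, not found.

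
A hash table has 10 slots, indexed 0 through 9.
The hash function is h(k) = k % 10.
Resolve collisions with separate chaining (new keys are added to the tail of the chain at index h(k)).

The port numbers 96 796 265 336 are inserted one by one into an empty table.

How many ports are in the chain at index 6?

3

96 → bucket 6
796 → bucket 6 (collision)
265 → bucket 5
336 → bucket 6 (collision)
Final buckets:
0: -
1: -
2: -
3: -
4: -
5: 265
6: 96 -> 796 -> 336
7: -
8: -
9: -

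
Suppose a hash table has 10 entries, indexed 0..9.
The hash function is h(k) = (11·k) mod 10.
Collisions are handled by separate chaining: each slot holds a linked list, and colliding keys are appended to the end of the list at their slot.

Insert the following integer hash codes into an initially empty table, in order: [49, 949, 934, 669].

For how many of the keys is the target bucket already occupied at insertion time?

Insert 49: h=9, bucket 9 empty → new chain.
Insert 949: h=9, bucket 9 nonempty → append to chain.
Insert 934: h=4, bucket 4 empty → new chain.
Insert 669: h=9, bucket 9 nonempty → append to chain.
Final buckets:
0: -
1: -
2: -
3: -
4: 934
5: -
6: -
7: -
8: -
9: 49 -> 949 -> 669

2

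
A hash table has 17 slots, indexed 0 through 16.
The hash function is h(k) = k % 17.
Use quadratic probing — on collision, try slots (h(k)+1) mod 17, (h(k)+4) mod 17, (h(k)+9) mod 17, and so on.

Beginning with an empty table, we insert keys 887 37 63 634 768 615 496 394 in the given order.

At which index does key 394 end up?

1

887: h=3 -> slot 3
37: h=3, probe 3,4 -> slot 4
63: h=12 -> slot 12
634: h=5 -> slot 5
768: h=3, probe 3,4,7 -> slot 7
615: h=3, probe 3,4,7,12,2 -> slot 2
496: h=3, probe 3,4,7,12,2,11 -> slot 11
394: h=3, probe 3,4,7,12,2,11,5,1 -> slot 1
Table: [., 394, 615, 887, 37, 634, ., 768, ., ., ., 496, 63, ., ., ., .]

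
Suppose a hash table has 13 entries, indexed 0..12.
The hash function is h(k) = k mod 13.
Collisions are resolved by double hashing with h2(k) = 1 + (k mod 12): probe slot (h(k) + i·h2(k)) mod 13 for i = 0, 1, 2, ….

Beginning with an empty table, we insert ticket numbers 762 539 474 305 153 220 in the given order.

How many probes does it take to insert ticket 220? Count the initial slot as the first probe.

2

762: h=8 -> slot 8
539: h=6 -> slot 6
474: h=6, h2=7, probe 6,0 -> slot 0
305: h=6, h2=6, probe 6,12 -> slot 12
153: h=10 -> slot 10
220: h=12, h2=5, probe 12,4 -> slot 4
Table: [474, -, -, -, 220, -, 539, -, 762, -, 153, -, 305]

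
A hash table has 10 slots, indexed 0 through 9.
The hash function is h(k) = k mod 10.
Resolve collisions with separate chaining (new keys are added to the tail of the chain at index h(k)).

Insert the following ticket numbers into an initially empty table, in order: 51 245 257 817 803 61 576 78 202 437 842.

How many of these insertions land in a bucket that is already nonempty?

Insert 51: h=1, bucket 1 empty -> new chain.
Insert 245: h=5, bucket 5 empty -> new chain.
Insert 257: h=7, bucket 7 empty -> new chain.
Insert 817: h=7, bucket 7 nonempty -> append to chain.
Insert 803: h=3, bucket 3 empty -> new chain.
Insert 61: h=1, bucket 1 nonempty -> append to chain.
Insert 576: h=6, bucket 6 empty -> new chain.
Insert 78: h=8, bucket 8 empty -> new chain.
Insert 202: h=2, bucket 2 empty -> new chain.
Insert 437: h=7, bucket 7 nonempty -> append to chain.
Insert 842: h=2, bucket 2 nonempty -> append to chain.
Final buckets:
0: -
1: 51 -> 61
2: 202 -> 842
3: 803
4: -
5: 245
6: 576
7: 257 -> 817 -> 437
8: 78
9: -

4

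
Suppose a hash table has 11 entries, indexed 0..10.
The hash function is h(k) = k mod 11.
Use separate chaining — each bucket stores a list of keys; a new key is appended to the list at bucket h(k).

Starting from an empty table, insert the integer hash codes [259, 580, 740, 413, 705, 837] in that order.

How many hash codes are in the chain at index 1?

2

259 → bucket 6
580 → bucket 8
740 → bucket 3
413 → bucket 6 (collision)
705 → bucket 1
837 → bucket 1 (collision)
Final buckets:
0: _
1: 705 -> 837
2: _
3: 740
4: _
5: _
6: 259 -> 413
7: _
8: 580
9: _
10: _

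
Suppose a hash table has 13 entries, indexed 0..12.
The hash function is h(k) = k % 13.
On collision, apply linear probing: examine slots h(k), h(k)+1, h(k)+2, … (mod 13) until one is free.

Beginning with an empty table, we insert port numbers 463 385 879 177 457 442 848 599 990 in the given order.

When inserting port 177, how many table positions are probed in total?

4

Insert 463: h=8, slot 8 empty => index 8.
Insert 385: h=8, slot 8 occupied => index 9.
Insert 879: h=8, slots 8,9 occupied => index 10.
Insert 177: h=8, slots 8,9,10 occupied => index 11.
Insert 457: h=2, slot 2 empty => index 2.
Insert 442: h=0, slot 0 empty => index 0.
Insert 848: h=3, slot 3 empty => index 3.
Insert 599: h=1, slot 1 empty => index 1.
Insert 990: h=2, slots 2,3 occupied => index 4.
Table: [442, 599, 457, 848, 990, _, _, _, 463, 385, 879, 177, _]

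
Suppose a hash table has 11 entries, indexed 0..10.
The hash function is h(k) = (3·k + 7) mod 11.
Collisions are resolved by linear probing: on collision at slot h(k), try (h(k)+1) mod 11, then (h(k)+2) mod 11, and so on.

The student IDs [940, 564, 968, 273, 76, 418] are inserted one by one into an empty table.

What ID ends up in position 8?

418

940: h=0 -> slot 0
564: h=5 -> slot 5
968: h=7 -> slot 7
273: h=1 -> slot 1
76: h=4 -> slot 4
418: h=7, probe 7,8 -> slot 8
Table: [940, 273, ∅, ∅, 76, 564, ∅, 968, 418, ∅, ∅]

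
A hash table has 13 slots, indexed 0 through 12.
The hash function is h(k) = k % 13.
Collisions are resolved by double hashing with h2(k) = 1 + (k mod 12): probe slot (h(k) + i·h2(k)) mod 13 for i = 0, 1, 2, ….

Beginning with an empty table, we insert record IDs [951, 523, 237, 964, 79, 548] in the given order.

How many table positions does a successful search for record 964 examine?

951 hashes to 2; slot 2 is free => place at 2.
523 hashes to 3; slot 3 is free => place at 3.
237 hashes to 3, h2=10; 3 taken => place at 0.
964 hashes to 2, h2=5; 2 taken => place at 7.
79 hashes to 1; slot 1 is free => place at 1.
548 hashes to 2, h2=9; 2 taken => place at 11.
Table: [237, 79, 951, 523, -, -, -, 964, -, -, -, 548, -]
Lookup 964: h=2, h2=5, probe 2,7 → found at 7.

2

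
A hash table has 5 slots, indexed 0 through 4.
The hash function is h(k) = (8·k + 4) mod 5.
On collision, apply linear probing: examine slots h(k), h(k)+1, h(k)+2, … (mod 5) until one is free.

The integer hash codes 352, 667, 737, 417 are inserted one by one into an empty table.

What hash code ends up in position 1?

667

352: h=0 -> slot 0
667: h=0, probe 0,1 -> slot 1
737: h=0, probe 0,1,2 -> slot 2
417: h=0, probe 0,1,2,3 -> slot 3
Table: [352, 667, 737, 417, .]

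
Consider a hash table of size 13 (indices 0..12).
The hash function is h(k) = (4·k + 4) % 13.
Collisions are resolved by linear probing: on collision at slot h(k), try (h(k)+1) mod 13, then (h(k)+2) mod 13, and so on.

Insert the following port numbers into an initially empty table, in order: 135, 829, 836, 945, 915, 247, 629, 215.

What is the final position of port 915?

Insert 135: h=11, slot 11 empty => index 11.
Insert 829: h=5, slot 5 empty => index 5.
Insert 836: h=7, slot 7 empty => index 7.
Insert 945: h=1, slot 1 empty => index 1.
Insert 915: h=11, slot 11 occupied => index 12.
Insert 247: h=4, slot 4 empty => index 4.
Insert 629: h=11, slots 11,12 occupied => index 0.
Insert 215: h=6, slot 6 empty => index 6.
Table: [629, 945, —, —, 247, 829, 215, 836, —, —, —, 135, 915]

12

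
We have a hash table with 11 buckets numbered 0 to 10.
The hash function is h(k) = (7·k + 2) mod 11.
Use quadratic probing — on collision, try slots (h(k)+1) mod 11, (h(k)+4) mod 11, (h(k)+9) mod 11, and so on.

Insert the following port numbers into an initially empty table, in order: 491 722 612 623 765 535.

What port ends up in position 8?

Insert 491: h=7, slot 7 empty -> index 7.
Insert 722: h=7, slot 7 occupied -> index 8.
Insert 612: h=7, slots 7,8 occupied -> index 0.
Insert 623: h=7, slots 7,8,0 occupied -> index 5.
Insert 765: h=0, slot 0 occupied -> index 1.
Insert 535: h=7, slots 7,8,0,5,1 occupied -> index 10.
Table: [612, 765, _, _, _, 623, _, 491, 722, _, 535]

722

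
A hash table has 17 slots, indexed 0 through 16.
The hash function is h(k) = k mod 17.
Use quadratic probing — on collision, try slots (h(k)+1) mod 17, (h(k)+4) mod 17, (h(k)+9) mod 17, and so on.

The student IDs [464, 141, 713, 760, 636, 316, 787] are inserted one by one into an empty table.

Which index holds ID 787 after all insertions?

9

464 hashes to 5; slot 5 is free → place at 5.
141 hashes to 5; 5 taken → place at 6.
713 hashes to 16; slot 16 is free → place at 16.
760 hashes to 12; slot 12 is free → place at 12.
636 hashes to 7; slot 7 is free → place at 7.
316 hashes to 10; slot 10 is free → place at 10.
787 hashes to 5; 5,6 taken → place at 9.
Table: [., ., ., ., ., 464, 141, 636, ., 787, 316, ., 760, ., ., ., 713]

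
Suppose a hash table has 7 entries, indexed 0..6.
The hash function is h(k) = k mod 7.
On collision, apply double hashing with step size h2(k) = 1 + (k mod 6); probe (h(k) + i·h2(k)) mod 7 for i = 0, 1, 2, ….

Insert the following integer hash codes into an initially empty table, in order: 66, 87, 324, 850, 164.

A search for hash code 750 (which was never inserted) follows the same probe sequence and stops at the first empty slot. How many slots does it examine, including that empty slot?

Insert 66: h=3, slot 3 empty → index 3.
Insert 87: h=3, h2=4, slot 3 occupied → index 0.
Insert 324: h=2, slot 2 empty → index 2.
Insert 850: h=3, h2=5, slot 3 occupied → index 1.
Insert 164: h=3, h2=3, slot 3 occupied → index 6.
Table: [87, 850, 324, 66, _, _, 164]
Lookup 750: h=1, h2=1, probe 1,2,3,4 → slot 4 empty, not found.

4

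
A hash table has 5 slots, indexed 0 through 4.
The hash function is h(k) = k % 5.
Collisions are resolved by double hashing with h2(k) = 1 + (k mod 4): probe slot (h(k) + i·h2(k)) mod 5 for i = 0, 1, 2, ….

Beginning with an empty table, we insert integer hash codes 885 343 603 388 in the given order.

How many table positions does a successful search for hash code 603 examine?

2

885: h=0 → slot 0
343: h=3 → slot 3
603: h=3, h2=4, probe 3,2 → slot 2
388: h=3, h2=1, probe 3,4 → slot 4
Table: [885, _, 603, 343, 388]
Lookup 603: h=3, h2=4, probe 3,2 → found at 2.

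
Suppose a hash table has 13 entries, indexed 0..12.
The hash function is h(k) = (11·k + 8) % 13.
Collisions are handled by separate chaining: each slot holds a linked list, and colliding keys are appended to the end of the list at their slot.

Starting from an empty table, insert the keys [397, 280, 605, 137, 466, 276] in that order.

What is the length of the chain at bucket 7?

4

Insert 397: h=7, bucket 7 empty -> new chain.
Insert 280: h=7, bucket 7 nonempty -> append to chain.
Insert 605: h=7, bucket 7 nonempty -> append to chain.
Insert 137: h=7, bucket 7 nonempty -> append to chain.
Insert 466: h=12, bucket 12 empty -> new chain.
Insert 276: h=2, bucket 2 empty -> new chain.
Final buckets:
0: —
1: —
2: 276
3: —
4: —
5: —
6: —
7: 397 -> 280 -> 605 -> 137
8: —
9: —
10: —
11: —
12: 466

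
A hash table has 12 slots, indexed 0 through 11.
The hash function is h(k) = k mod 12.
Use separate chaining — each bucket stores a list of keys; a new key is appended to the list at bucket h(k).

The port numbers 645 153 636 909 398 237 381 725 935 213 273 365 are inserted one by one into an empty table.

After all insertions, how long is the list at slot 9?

7

645 -> bucket 9
153 -> bucket 9 (collision)
636 -> bucket 0
909 -> bucket 9 (collision)
398 -> bucket 2
237 -> bucket 9 (collision)
381 -> bucket 9 (collision)
725 -> bucket 5
935 -> bucket 11
213 -> bucket 9 (collision)
273 -> bucket 9 (collision)
365 -> bucket 5 (collision)
Final buckets:
0: 636
1: -
2: 398
3: -
4: -
5: 725 -> 365
6: -
7: -
8: -
9: 645 -> 153 -> 909 -> 237 -> 381 -> 213 -> 273
10: -
11: 935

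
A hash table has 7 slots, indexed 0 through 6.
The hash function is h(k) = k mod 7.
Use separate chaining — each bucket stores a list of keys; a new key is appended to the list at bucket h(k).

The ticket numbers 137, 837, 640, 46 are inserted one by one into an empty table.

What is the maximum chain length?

3

137 → bucket 4
837 → bucket 4 (collision)
640 → bucket 3
46 → bucket 4 (collision)
Final buckets:
0: ∅
1: ∅
2: ∅
3: 640
4: 137 -> 837 -> 46
5: ∅
6: ∅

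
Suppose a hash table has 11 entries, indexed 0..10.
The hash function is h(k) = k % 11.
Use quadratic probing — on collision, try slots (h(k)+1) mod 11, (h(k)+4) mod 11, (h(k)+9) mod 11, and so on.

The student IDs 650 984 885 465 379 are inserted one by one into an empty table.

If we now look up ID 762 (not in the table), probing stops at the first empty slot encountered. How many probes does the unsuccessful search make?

Insert 650: h=1, slot 1 empty → index 1.
Insert 984: h=5, slot 5 empty → index 5.
Insert 885: h=5, slot 5 occupied → index 6.
Insert 465: h=3, slot 3 empty → index 3.
Insert 379: h=5, slots 5,6 occupied → index 9.
Table: [., 650, ., 465, ., 984, 885, ., ., 379, .]
Lookup 762: h=3, probe 3,4 → slot 4 empty, not found.

2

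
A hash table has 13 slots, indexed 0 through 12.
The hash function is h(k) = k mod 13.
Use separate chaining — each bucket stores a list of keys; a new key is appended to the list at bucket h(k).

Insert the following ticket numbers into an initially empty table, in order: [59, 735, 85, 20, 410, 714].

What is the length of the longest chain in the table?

Insert 59: h=7, bucket 7 empty → new chain.
Insert 735: h=7, bucket 7 nonempty → append to chain.
Insert 85: h=7, bucket 7 nonempty → append to chain.
Insert 20: h=7, bucket 7 nonempty → append to chain.
Insert 410: h=7, bucket 7 nonempty → append to chain.
Insert 714: h=12, bucket 12 empty → new chain.
Final buckets:
0: .
1: .
2: .
3: .
4: .
5: .
6: .
7: 59 -> 735 -> 85 -> 20 -> 410
8: .
9: .
10: .
11: .
12: 714

5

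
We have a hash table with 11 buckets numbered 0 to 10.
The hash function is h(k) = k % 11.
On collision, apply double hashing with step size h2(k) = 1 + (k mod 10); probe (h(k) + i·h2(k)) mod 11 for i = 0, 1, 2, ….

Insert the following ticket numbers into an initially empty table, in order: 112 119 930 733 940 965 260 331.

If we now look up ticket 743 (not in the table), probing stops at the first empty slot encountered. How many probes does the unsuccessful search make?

3

Insert 112: h=2, slot 2 empty → index 2.
Insert 119: h=9, slot 9 empty → index 9.
Insert 930: h=6, slot 6 empty → index 6.
Insert 733: h=7, slot 7 empty → index 7.
Insert 940: h=5, slot 5 empty → index 5.
Insert 965: h=8, slot 8 empty → index 8.
Insert 260: h=7, h2=1, slots 7,8,9 occupied → index 10.
Insert 331: h=1, slot 1 empty → index 1.
Table: [_, 331, 112, _, _, 940, 930, 733, 965, 119, 260]
Lookup 743: h=6, h2=4, probe 6,10,3 → slot 3 empty, not found.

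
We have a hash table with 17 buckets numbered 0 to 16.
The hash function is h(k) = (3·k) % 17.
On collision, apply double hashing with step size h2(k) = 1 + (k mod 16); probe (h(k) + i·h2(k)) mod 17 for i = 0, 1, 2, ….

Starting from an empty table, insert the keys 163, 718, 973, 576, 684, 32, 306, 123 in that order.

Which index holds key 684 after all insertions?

8

Insert 163: h=13, slot 13 empty → index 13.
Insert 718: h=12, slot 12 empty → index 12.
Insert 973: h=12, h2=14, slot 12 occupied → index 9.
Insert 576: h=11, slot 11 empty → index 11.
Insert 684: h=12, h2=13, slot 12 occupied → index 8.
Insert 32: h=11, h2=1, slots 11,12,13 occupied → index 14.
Insert 306: h=0, slot 0 empty → index 0.
Insert 123: h=12, h2=12, slot 12 occupied → index 7.
Table: [306, _, _, _, _, _, _, 123, 684, 973, _, 576, 718, 163, 32, _, _]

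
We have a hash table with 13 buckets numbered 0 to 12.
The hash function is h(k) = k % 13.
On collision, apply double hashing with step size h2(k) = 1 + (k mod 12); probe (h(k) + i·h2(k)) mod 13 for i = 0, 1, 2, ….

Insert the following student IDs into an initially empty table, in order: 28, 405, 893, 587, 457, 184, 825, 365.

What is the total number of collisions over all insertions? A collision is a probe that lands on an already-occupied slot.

Insert 28: h=2, slot 2 empty -> index 2.
Insert 405: h=2, h2=10, slot 2 occupied -> index 12.
Insert 893: h=9, slot 9 empty -> index 9.
Insert 587: h=2, h2=12, slot 2 occupied -> index 1.
Insert 457: h=2, h2=2, slot 2 occupied -> index 4.
Insert 184: h=2, h2=5, slot 2 occupied -> index 7.
Insert 825: h=6, slot 6 empty -> index 6.
Insert 365: h=1, h2=6, slots 1,7 occupied -> index 0.
Table: [365, 587, 28, ∅, 457, ∅, 825, 184, ∅, 893, ∅, ∅, 405]

6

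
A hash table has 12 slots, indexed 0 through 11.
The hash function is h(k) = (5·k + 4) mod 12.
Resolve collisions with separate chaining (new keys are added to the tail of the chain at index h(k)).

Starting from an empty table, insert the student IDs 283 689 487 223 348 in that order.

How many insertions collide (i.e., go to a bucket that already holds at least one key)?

Insert 283: h=3, bucket 3 empty -> new chain.
Insert 689: h=5, bucket 5 empty -> new chain.
Insert 487: h=3, bucket 3 nonempty -> append to chain.
Insert 223: h=3, bucket 3 nonempty -> append to chain.
Insert 348: h=4, bucket 4 empty -> new chain.
Final buckets:
0: .
1: .
2: .
3: 283 -> 487 -> 223
4: 348
5: 689
6: .
7: .
8: .
9: .
10: .
11: .

2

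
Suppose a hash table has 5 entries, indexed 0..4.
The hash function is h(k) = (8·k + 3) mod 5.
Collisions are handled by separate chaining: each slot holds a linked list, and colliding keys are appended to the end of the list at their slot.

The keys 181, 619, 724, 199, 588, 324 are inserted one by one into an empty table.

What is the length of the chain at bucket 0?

181 -> bucket 1
619 -> bucket 0
724 -> bucket 0 (collision)
199 -> bucket 0 (collision)
588 -> bucket 2
324 -> bucket 0 (collision)
Final buckets:
0: 619 -> 724 -> 199 -> 324
1: 181
2: 588
3: ∅
4: ∅

4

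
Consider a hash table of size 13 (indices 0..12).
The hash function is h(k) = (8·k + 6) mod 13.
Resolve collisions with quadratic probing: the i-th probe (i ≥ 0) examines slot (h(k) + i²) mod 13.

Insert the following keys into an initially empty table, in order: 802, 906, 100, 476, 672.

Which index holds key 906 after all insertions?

1

Insert 802: h=0, slot 0 empty -> index 0.
Insert 906: h=0, slot 0 occupied -> index 1.
Insert 100: h=0, slots 0,1 occupied -> index 4.
Insert 476: h=5, slot 5 empty -> index 5.
Insert 672: h=0, slots 0,1,4 occupied -> index 9.
Table: [802, 906, ., ., 100, 476, ., ., ., 672, ., ., .]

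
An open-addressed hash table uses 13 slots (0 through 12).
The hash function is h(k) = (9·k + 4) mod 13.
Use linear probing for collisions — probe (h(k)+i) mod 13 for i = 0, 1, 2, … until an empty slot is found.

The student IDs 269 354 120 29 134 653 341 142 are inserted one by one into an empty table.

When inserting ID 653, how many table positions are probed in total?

269: h=7 => slot 7
354: h=5 => slot 5
120: h=5, probe 5,6 => slot 6
29: h=5, probe 5,6,7,8 => slot 8
134: h=1 => slot 1
653: h=5, probe 5,6,7,8,9 => slot 9
341: h=5, probe 5,6,7,8,9,10 => slot 10
142: h=8, probe 8,9,10,11 => slot 11
Table: [∅, 134, ∅, ∅, ∅, 354, 120, 269, 29, 653, 341, 142, ∅]

5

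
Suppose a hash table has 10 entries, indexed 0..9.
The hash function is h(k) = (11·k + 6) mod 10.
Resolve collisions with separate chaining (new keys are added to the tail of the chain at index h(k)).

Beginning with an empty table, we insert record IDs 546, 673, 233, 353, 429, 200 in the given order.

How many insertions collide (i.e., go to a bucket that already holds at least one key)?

2

546 -> bucket 2
673 -> bucket 9
233 -> bucket 9 (collision)
353 -> bucket 9 (collision)
429 -> bucket 5
200 -> bucket 6
Final buckets:
0: _
1: _
2: 546
3: _
4: _
5: 429
6: 200
7: _
8: _
9: 673 -> 233 -> 353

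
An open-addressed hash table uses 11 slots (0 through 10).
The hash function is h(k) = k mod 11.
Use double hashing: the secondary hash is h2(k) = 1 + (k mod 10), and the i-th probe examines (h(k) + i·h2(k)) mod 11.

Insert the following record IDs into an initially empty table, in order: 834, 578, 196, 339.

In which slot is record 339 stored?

834 hashes to 9; slot 9 is free => place at 9.
578 hashes to 6; slot 6 is free => place at 6.
196 hashes to 9, h2=7; 9 taken => place at 5.
339 hashes to 9, h2=10; 9 taken => place at 8.
Table: [_, _, _, _, _, 196, 578, _, 339, 834, _]

8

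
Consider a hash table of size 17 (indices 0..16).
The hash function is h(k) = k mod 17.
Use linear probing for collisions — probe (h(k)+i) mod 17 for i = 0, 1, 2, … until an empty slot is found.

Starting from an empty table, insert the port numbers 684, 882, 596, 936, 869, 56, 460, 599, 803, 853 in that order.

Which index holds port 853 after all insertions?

9

Insert 684: h=4, slot 4 empty → index 4.
Insert 882: h=15, slot 15 empty → index 15.
Insert 596: h=1, slot 1 empty → index 1.
Insert 936: h=1, slot 1 occupied → index 2.
Insert 869: h=2, slot 2 occupied → index 3.
Insert 56: h=5, slot 5 empty → index 5.
Insert 460: h=1, slots 1,2,3,4,5 occupied → index 6.
Insert 599: h=4, slots 4,5,6 occupied → index 7.
Insert 803: h=4, slots 4,5,6,7 occupied → index 8.
Insert 853: h=3, slots 3,4,5,6,7,8 occupied → index 9.
Table: [-, 596, 936, 869, 684, 56, 460, 599, 803, 853, -, -, -, -, -, 882, -]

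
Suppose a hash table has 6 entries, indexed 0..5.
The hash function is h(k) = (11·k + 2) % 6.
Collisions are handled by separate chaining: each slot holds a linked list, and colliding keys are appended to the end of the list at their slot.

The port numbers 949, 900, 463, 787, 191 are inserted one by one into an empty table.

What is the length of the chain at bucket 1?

3

Insert 949: h=1, bucket 1 empty → new chain.
Insert 900: h=2, bucket 2 empty → new chain.
Insert 463: h=1, bucket 1 nonempty → append to chain.
Insert 787: h=1, bucket 1 nonempty → append to chain.
Insert 191: h=3, bucket 3 empty → new chain.
Final buckets:
0: -
1: 949 -> 463 -> 787
2: 900
3: 191
4: -
5: -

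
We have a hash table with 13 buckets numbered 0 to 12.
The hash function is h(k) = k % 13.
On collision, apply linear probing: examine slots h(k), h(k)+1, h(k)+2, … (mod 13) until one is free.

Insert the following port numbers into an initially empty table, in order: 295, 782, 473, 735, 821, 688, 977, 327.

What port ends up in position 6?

327

295 hashes to 9; slot 9 is free => place at 9.
782 hashes to 2; slot 2 is free => place at 2.
473 hashes to 5; slot 5 is free => place at 5.
735 hashes to 7; slot 7 is free => place at 7.
821 hashes to 2; 2 taken => place at 3.
688 hashes to 12; slot 12 is free => place at 12.
977 hashes to 2; 2,3 taken => place at 4.
327 hashes to 2; 2,3,4,5 taken => place at 6.
Table: [∅, ∅, 782, 821, 977, 473, 327, 735, ∅, 295, ∅, ∅, 688]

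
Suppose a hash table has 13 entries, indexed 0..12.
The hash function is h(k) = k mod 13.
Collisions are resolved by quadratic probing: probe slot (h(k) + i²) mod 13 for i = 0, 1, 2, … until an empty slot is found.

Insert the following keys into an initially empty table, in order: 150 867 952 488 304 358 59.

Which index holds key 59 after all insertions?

150: h=7 -> slot 7
867: h=9 -> slot 9
952: h=3 -> slot 3
488: h=7, probe 7,8 -> slot 8
304: h=5 -> slot 5
358: h=7, probe 7,8,11 -> slot 11
59: h=7, probe 7,8,11,3,10 -> slot 10
Table: [_, _, _, 952, _, 304, _, 150, 488, 867, 59, 358, _]

10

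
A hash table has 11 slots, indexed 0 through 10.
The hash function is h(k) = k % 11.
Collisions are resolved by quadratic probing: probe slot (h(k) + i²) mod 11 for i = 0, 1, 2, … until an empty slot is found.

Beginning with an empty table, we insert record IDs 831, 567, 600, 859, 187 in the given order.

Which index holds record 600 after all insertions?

10

Insert 831: h=6, slot 6 empty → index 6.
Insert 567: h=6, slot 6 occupied → index 7.
Insert 600: h=6, slots 6,7 occupied → index 10.
Insert 859: h=1, slot 1 empty → index 1.
Insert 187: h=0, slot 0 empty → index 0.
Table: [187, 859, ., ., ., ., 831, 567, ., ., 600]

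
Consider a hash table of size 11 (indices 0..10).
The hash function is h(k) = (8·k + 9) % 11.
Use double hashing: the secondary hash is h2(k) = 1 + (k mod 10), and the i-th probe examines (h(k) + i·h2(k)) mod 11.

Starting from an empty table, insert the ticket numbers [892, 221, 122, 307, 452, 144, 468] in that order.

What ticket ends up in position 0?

892 hashes to 6; slot 6 is free -> place at 6.
221 hashes to 6, h2=2; 6 taken -> place at 8.
122 hashes to 6, h2=3; 6 taken -> place at 9.
307 hashes to 1; slot 1 is free -> place at 1.
452 hashes to 6, h2=3; 6,9,1 taken -> place at 4.
144 hashes to 6, h2=5; 6 taken -> place at 0.
468 hashes to 2; slot 2 is free -> place at 2.
Table: [144, 307, 468, -, 452, -, 892, -, 221, 122, -]

144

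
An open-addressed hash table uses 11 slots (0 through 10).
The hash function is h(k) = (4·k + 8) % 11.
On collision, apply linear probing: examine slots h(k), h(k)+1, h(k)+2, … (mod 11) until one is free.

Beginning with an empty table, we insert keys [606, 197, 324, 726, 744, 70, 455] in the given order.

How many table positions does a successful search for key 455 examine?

Insert 606: h=1, slot 1 empty -> index 1.
Insert 197: h=4, slot 4 empty -> index 4.
Insert 324: h=6, slot 6 empty -> index 6.
Insert 726: h=8, slot 8 empty -> index 8.
Insert 744: h=3, slot 3 empty -> index 3.
Insert 70: h=2, slot 2 empty -> index 2.
Insert 455: h=2, slots 2,3,4 occupied -> index 5.
Table: [., 606, 70, 744, 197, 455, 324, ., 726, ., .]
Lookup 455: h=2, probe 2,3,4,5 → found at 5.

4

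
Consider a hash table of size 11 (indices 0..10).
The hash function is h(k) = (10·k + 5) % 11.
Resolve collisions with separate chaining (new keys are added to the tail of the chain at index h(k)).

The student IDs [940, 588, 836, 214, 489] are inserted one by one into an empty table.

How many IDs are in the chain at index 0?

4

Insert 940: h=0, bucket 0 empty → new chain.
Insert 588: h=0, bucket 0 nonempty → append to chain.
Insert 836: h=5, bucket 5 empty → new chain.
Insert 214: h=0, bucket 0 nonempty → append to chain.
Insert 489: h=0, bucket 0 nonempty → append to chain.
Final buckets:
0: 940 -> 588 -> 214 -> 489
1: ∅
2: ∅
3: ∅
4: ∅
5: 836
6: ∅
7: ∅
8: ∅
9: ∅
10: ∅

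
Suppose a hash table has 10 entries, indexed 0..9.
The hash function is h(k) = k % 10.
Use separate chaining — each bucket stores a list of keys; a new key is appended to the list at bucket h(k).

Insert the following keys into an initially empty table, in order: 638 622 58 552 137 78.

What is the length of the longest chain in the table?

638 -> bucket 8
622 -> bucket 2
58 -> bucket 8 (collision)
552 -> bucket 2 (collision)
137 -> bucket 7
78 -> bucket 8 (collision)
Final buckets:
0: —
1: —
2: 622 -> 552
3: —
4: —
5: —
6: —
7: 137
8: 638 -> 58 -> 78
9: —

3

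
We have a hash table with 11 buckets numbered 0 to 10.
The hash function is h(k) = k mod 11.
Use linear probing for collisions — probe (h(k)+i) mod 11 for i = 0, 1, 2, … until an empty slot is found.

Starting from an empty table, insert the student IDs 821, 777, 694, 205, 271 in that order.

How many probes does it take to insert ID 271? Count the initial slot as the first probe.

Insert 821: h=7, slot 7 empty -> index 7.
Insert 777: h=7, slot 7 occupied -> index 8.
Insert 694: h=1, slot 1 empty -> index 1.
Insert 205: h=7, slots 7,8 occupied -> index 9.
Insert 271: h=7, slots 7,8,9 occupied -> index 10.
Table: [-, 694, -, -, -, -, -, 821, 777, 205, 271]

4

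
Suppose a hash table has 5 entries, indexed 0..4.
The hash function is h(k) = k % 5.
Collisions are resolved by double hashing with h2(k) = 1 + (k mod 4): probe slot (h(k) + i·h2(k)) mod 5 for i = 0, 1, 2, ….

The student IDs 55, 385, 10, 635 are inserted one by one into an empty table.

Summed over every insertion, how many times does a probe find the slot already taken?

3

55 hashes to 0; slot 0 is free => place at 0.
385 hashes to 0, h2=2; 0 taken => place at 2.
10 hashes to 0, h2=3; 0 taken => place at 3.
635 hashes to 0, h2=4; 0 taken => place at 4.
Table: [55, -, 385, 10, 635]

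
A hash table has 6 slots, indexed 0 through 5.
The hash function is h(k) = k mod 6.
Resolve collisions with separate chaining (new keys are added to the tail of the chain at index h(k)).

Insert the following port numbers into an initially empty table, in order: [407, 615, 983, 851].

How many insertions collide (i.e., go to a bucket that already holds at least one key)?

407 → bucket 5
615 → bucket 3
983 → bucket 5 (collision)
851 → bucket 5 (collision)
Final buckets:
0: ∅
1: ∅
2: ∅
3: 615
4: ∅
5: 407 -> 983 -> 851

2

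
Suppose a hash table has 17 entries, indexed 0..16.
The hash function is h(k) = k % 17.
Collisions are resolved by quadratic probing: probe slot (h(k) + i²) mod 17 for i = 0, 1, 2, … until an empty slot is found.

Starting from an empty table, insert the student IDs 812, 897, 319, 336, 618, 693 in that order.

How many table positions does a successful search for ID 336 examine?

4

Insert 812: h=13, slot 13 empty -> index 13.
Insert 897: h=13, slot 13 occupied -> index 14.
Insert 319: h=13, slots 13,14 occupied -> index 0.
Insert 336: h=13, slots 13,14,0 occupied -> index 5.
Insert 618: h=6, slot 6 empty -> index 6.
Insert 693: h=13, slots 13,14,0,5 occupied -> index 12.
Table: [319, ∅, ∅, ∅, ∅, 336, 618, ∅, ∅, ∅, ∅, ∅, 693, 812, 897, ∅, ∅]
Lookup 336: h=13, probe 13,14,0,5 → found at 5.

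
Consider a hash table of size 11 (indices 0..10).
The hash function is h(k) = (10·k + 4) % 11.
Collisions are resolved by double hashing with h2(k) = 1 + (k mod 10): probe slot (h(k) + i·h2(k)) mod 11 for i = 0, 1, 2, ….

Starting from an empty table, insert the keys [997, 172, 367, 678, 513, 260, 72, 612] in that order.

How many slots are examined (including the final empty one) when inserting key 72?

997 hashes to 8; slot 8 is free => place at 8.
172 hashes to 8, h2=3; 8 taken => place at 0.
367 hashes to 0, h2=8; 0,8 taken => place at 5.
678 hashes to 8, h2=9; 8 taken => place at 6.
513 hashes to 8, h2=4; 8 taken => place at 1.
260 hashes to 8, h2=1; 8 taken => place at 9.
72 hashes to 9, h2=3; 9,1 taken => place at 4.
612 hashes to 8, h2=3; 8,0 taken => place at 3.
Table: [172, 513, -, 612, 72, 367, 678, -, 997, 260, -]

3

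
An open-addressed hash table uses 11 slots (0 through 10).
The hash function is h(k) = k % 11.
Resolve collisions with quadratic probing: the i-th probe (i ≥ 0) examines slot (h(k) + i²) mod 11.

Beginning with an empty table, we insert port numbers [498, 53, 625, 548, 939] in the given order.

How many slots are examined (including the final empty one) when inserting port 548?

498 hashes to 3; slot 3 is free → place at 3.
53 hashes to 9; slot 9 is free → place at 9.
625 hashes to 9; 9 taken → place at 10.
548 hashes to 9; 9,10 taken → place at 2.
939 hashes to 4; slot 4 is free → place at 4.
Table: [_, _, 548, 498, 939, _, _, _, _, 53, 625]

3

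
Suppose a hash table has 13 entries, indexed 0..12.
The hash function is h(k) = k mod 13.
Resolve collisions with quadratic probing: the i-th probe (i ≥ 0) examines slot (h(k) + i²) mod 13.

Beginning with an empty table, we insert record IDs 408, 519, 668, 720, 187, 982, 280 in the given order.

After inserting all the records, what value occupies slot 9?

720

408: h=5 → slot 5
519: h=12 → slot 12
668: h=5, probe 5,6 → slot 6
720: h=5, probe 5,6,9 → slot 9
187: h=5, probe 5,6,9,1 → slot 1
982: h=7 → slot 7
280: h=7, probe 7,8 → slot 8
Table: [-, 187, -, -, -, 408, 668, 982, 280, 720, -, -, 519]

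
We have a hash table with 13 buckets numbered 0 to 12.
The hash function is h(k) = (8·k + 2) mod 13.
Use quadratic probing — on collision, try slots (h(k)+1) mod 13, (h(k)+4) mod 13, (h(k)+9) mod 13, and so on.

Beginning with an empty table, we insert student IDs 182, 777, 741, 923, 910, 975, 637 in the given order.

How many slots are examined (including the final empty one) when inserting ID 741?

182 hashes to 2; slot 2 is free => place at 2.
777 hashes to 4; slot 4 is free => place at 4.
741 hashes to 2; 2 taken => place at 3.
923 hashes to 2; 2,3 taken => place at 6.
910 hashes to 2; 2,3,6 taken => place at 11.
975 hashes to 2; 2,3,6,11 taken => place at 5.
637 hashes to 2; 2,3,6,11,5 taken => place at 1.
Table: [-, 637, 182, 741, 777, 975, 923, -, -, -, -, 910, -]

2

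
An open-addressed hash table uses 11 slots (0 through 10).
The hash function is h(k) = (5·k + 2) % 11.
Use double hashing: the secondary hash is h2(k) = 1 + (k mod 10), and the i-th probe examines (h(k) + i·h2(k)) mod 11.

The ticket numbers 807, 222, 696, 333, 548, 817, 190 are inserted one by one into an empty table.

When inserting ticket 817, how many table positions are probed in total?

Insert 807: h=0, slot 0 empty -> index 0.
Insert 222: h=1, slot 1 empty -> index 1.
Insert 696: h=6, slot 6 empty -> index 6.
Insert 333: h=6, h2=4, slot 6 occupied -> index 10.
Insert 548: h=3, slot 3 empty -> index 3.
Insert 817: h=6, h2=8, slots 6,3,0 occupied -> index 8.
Insert 190: h=6, h2=1, slot 6 occupied -> index 7.
Table: [807, 222, -, 548, -, -, 696, 190, 817, -, 333]

4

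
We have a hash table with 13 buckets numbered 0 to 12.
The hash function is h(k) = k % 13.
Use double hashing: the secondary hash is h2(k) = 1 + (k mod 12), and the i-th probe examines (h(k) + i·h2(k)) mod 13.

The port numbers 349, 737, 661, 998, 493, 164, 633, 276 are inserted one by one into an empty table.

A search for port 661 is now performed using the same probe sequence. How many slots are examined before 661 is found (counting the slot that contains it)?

2

349 hashes to 11; slot 11 is free → place at 11.
737 hashes to 9; slot 9 is free → place at 9.
661 hashes to 11, h2=2; 11 taken → place at 0.
998 hashes to 10; slot 10 is free → place at 10.
493 hashes to 12; slot 12 is free → place at 12.
164 hashes to 8; slot 8 is free → place at 8.
633 hashes to 9, h2=10; 9 taken → place at 6.
276 hashes to 3; slot 3 is free → place at 3.
Table: [661, ., ., 276, ., ., 633, ., 164, 737, 998, 349, 493]
Lookup 661: h=11, h2=2, probe 11,0 → found at 0.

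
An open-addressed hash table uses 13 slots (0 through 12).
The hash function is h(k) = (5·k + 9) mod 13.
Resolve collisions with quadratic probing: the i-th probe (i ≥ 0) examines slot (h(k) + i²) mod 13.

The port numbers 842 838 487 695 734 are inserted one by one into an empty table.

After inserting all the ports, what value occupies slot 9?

842 hashes to 7; slot 7 is free => place at 7.
838 hashes to 0; slot 0 is free => place at 0.
487 hashes to 0; 0 taken => place at 1.
695 hashes to 0; 0,1 taken => place at 4.
734 hashes to 0; 0,1,4 taken => place at 9.
Table: [838, 487, -, -, 695, -, -, 842, -, 734, -, -, -]

734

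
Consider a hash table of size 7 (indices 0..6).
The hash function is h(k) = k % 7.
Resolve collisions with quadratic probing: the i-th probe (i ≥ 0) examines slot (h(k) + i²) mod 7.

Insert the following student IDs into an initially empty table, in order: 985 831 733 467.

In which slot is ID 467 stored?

985: h=5 -> slot 5
831: h=5, probe 5,6 -> slot 6
733: h=5, probe 5,6,2 -> slot 2
467: h=5, probe 5,6,2,0 -> slot 0
Table: [467, —, 733, —, —, 985, 831]

0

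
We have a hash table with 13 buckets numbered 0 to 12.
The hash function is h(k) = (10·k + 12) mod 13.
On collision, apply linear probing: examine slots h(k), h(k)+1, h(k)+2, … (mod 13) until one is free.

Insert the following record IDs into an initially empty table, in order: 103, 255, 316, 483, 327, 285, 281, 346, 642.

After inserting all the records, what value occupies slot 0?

103 hashes to 2; slot 2 is free → place at 2.
255 hashes to 1; slot 1 is free → place at 1.
316 hashes to 0; slot 0 is free → place at 0.
483 hashes to 6; slot 6 is free → place at 6.
327 hashes to 6; 6 taken → place at 7.
285 hashes to 2; 2 taken → place at 3.
281 hashes to 1; 1,2,3 taken → place at 4.
346 hashes to 1; 1,2,3,4 taken → place at 5.
642 hashes to 10; slot 10 is free → place at 10.
Table: [316, 255, 103, 285, 281, 346, 483, 327, —, —, 642, —, —]

316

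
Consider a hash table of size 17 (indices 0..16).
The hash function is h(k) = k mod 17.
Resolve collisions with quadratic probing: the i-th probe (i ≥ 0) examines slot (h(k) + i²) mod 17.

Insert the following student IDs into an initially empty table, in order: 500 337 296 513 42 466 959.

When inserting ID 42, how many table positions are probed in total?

2

500 hashes to 7; slot 7 is free => place at 7.
337 hashes to 14; slot 14 is free => place at 14.
296 hashes to 7; 7 taken => place at 8.
513 hashes to 3; slot 3 is free => place at 3.
42 hashes to 8; 8 taken => place at 9.
466 hashes to 7; 7,8 taken => place at 11.
959 hashes to 7; 7,8,11 taken => place at 16.
Table: [∅, ∅, ∅, 513, ∅, ∅, ∅, 500, 296, 42, ∅, 466, ∅, ∅, 337, ∅, 959]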